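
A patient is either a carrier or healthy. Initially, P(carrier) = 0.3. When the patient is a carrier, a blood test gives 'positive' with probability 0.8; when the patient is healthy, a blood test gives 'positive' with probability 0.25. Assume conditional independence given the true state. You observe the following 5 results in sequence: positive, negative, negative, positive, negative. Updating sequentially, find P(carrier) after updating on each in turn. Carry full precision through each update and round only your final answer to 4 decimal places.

0.0768

Each posterior becomes the prior for the next update.
After 'positive': P(carrier) = 0.8·0.3000 / (0.8·0.3000 + 0.25·0.7000) ≈ 0.5783
After 'negative': P(carrier) = 0.2·0.5783 / (0.2·0.5783 + 0.75·0.4217) ≈ 0.2678
After 'negative': P(carrier) = 0.2·0.2678 / (0.2·0.2678 + 0.75·0.7322) ≈ 0.0889
After 'positive': P(carrier) = 0.8·0.0889 / (0.8·0.0889 + 0.25·0.9111) ≈ 0.2378
After 'negative': P(carrier) = 0.2·0.2378 / (0.2·0.2378 + 0.75·0.7622) ≈ 0.0768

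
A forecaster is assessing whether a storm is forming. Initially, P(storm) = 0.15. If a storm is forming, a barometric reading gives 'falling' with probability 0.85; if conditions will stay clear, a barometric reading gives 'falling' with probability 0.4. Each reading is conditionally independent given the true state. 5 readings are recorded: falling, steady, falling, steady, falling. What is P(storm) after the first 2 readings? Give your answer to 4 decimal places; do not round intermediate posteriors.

0.0857

After 'falling': P(storm) = 0.85·0.1500 / (0.85·0.1500 + 0.4·0.8500) ≈ 0.2727
After 'steady': P(storm) = 0.15·0.2727 / (0.15·0.2727 + 0.6·0.7273) ≈ 0.0857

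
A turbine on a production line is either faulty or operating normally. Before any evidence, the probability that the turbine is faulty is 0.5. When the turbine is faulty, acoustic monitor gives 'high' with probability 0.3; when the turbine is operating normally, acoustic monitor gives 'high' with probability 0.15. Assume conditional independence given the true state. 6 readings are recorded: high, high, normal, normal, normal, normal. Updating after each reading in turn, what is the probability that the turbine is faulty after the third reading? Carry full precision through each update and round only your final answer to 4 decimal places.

After 'high': P(faulty) = 0.3·0.5000 / (0.3·0.5000 + 0.15·0.5000) ≈ 0.6667
After 'high': P(faulty) = 0.3·0.6667 / (0.3·0.6667 + 0.15·0.3333) ≈ 0.8000
After 'normal': P(faulty) = 0.7·0.8000 / (0.7·0.8000 + 0.85·0.2000) ≈ 0.7671

0.7671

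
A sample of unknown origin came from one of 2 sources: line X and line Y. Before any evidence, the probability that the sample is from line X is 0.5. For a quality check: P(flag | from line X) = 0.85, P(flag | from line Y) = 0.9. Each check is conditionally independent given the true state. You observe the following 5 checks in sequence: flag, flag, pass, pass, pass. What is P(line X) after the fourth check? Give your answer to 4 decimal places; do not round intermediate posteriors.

Each posterior becomes the prior for the next update.
After 'flag': P(line X) = 0.85·0.5000 / (0.85·0.5000 + 0.9·0.5000) ≈ 0.4857
After 'flag': P(line X) = 0.85·0.4857 / (0.85·0.4857 + 0.9·0.5143) ≈ 0.4715
After 'pass': P(line X) = 0.15·0.4715 / (0.15·0.4715 + 0.1·0.5285) ≈ 0.5723
After 'pass': P(line X) = 0.15·0.5723 / (0.15·0.5723 + 0.1·0.4277) ≈ 0.6674

0.6674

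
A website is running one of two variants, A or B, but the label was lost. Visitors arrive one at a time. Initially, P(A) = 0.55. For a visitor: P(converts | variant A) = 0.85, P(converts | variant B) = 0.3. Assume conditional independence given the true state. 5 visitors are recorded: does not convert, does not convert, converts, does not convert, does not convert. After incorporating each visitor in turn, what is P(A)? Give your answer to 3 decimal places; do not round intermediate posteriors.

After 'does not convert': P(A) = 0.15·0.5500 / (0.15·0.5500 + 0.7·0.4500) ≈ 0.2075
After 'does not convert': P(A) = 0.15·0.2075 / (0.15·0.2075 + 0.7·0.7925) ≈ 0.0531
After 'converts': P(A) = 0.85·0.0531 / (0.85·0.0531 + 0.3·0.9469) ≈ 0.1372
After 'does not convert': P(A) = 0.15·0.1372 / (0.15·0.1372 + 0.7·0.8628) ≈ 0.0330
After 'does not convert': P(A) = 0.15·0.0330 / (0.15·0.0330 + 0.7·0.9670) ≈ 0.0072

0.007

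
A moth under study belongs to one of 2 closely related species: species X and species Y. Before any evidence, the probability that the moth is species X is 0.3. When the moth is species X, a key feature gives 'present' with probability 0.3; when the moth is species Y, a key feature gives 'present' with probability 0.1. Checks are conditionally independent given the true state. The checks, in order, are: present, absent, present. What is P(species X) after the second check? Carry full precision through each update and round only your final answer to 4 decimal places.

0.5000

After 'present': P(species X) = 0.3·0.3000 / (0.3·0.3000 + 0.1·0.7000) ≈ 0.5625
After 'absent': P(species X) = 0.7·0.5625 / (0.7·0.5625 + 0.9·0.4375) ≈ 0.5000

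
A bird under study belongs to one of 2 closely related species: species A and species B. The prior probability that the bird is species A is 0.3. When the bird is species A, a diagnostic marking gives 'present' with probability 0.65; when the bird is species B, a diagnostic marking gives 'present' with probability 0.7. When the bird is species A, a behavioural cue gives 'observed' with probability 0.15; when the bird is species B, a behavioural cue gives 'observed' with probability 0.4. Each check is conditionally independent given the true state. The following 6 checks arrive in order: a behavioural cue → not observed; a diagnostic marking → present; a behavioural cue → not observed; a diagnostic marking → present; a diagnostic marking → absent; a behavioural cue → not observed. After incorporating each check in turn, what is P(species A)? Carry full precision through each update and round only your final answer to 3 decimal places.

0.551

Each posterior becomes the prior for the next update.
After a behavioural cue='not observed': P(species A) = 0.85·0.3000 / (0.85·0.3000 + 0.6·0.7000) ≈ 0.3778
After a diagnostic marking='present': P(species A) = 0.65·0.3778 / (0.65·0.3778 + 0.7·0.6222) ≈ 0.3605
After a behavioural cue='not observed': P(species A) = 0.85·0.3605 / (0.85·0.3605 + 0.6·0.6395) ≈ 0.4440
After a diagnostic marking='present': P(species A) = 0.65·0.4440 / (0.65·0.4440 + 0.7·0.5560) ≈ 0.4258
After a diagnostic marking='absent': P(species A) = 0.35·0.4258 / (0.35·0.4258 + 0.3·0.5742) ≈ 0.4639
After a behavioural cue='not observed': P(species A) = 0.85·0.4639 / (0.85·0.4639 + 0.6·0.5361) ≈ 0.5507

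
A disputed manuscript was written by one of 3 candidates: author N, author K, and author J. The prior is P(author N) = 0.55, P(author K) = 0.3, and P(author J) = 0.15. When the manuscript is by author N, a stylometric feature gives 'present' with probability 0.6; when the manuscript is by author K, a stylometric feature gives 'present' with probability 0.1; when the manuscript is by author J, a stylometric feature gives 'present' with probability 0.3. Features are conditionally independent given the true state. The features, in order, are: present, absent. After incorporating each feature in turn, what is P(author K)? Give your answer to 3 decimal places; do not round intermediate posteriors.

0.142

After 'present': normaliser = 0.6·0.5500 + 0.1·0.3000 + 0.3·0.1500; P(author N) ≈ 0.8148, P(author K) ≈ 0.0741, P(author J) ≈ 0.1111
After 'absent': normaliser = 0.4·0.8148 + 0.9·0.0741 + 0.7·0.1111; P(author N) ≈ 0.6929, P(author K) ≈ 0.1417, P(author J) ≈ 0.1654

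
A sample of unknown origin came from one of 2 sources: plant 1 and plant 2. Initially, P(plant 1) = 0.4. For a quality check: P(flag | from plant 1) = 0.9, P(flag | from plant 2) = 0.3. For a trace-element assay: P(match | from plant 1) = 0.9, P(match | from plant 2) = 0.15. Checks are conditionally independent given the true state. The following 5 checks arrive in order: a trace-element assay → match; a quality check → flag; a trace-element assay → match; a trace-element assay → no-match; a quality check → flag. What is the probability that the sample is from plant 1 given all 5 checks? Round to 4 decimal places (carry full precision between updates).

After a trace-element assay='match': P(plant 1) = 0.9·0.4000 / (0.9·0.4000 + 0.15·0.6000) ≈ 0.8000
After a quality check='flag': P(plant 1) = 0.9·0.8000 / (0.9·0.8000 + 0.3·0.2000) ≈ 0.9231
After a trace-element assay='match': P(plant 1) = 0.9·0.9231 / (0.9·0.9231 + 0.15·0.0769) ≈ 0.9863
After a trace-element assay='no-match': P(plant 1) = 0.1·0.9863 / (0.1·0.9863 + 0.85·0.0137) ≈ 0.8944
After a quality check='flag': P(plant 1) = 0.9·0.8944 / (0.9·0.8944 + 0.3·0.1056) ≈ 0.9621

0.9621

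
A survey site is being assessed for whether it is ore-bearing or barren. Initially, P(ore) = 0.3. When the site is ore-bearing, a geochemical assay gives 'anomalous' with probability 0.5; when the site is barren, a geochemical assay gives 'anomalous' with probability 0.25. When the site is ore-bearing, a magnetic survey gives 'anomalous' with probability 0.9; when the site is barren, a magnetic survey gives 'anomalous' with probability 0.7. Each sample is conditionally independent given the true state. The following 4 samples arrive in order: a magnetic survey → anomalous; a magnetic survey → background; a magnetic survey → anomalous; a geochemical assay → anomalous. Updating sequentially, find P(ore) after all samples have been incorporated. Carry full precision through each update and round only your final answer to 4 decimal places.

After a magnetic survey='anomalous': P(ore) = 0.9·0.3000 / (0.9·0.3000 + 0.7·0.7000) ≈ 0.3553
After a magnetic survey='background': P(ore) = 0.1·0.3553 / (0.1·0.3553 + 0.3·0.6447) ≈ 0.1552
After a magnetic survey='anomalous': P(ore) = 0.9·0.1552 / (0.9·0.1552 + 0.7·0.8448) ≈ 0.1910
After a geochemical assay='anomalous': P(ore) = 0.5·0.1910 / (0.5·0.1910 + 0.25·0.8090) ≈ 0.3208

0.3208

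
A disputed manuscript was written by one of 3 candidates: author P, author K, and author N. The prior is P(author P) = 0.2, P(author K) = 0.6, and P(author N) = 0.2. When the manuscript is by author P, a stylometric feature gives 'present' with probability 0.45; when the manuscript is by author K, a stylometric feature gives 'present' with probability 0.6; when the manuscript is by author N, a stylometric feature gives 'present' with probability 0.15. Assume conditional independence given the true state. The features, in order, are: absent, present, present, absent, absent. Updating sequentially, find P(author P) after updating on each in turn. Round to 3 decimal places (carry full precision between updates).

Apply Bayes' rule sequentially, carrying P(author P) forward.
After 'absent': normaliser = 0.55·0.2000 + 0.4·0.6000 + 0.85·0.2000; P(author P) ≈ 0.2115, P(author K) ≈ 0.4615, P(author N) ≈ 0.3269
After 'present': normaliser = 0.45·0.2115 + 0.6·0.4615 + 0.15·0.3269; P(author P) ≈ 0.2260, P(author K) ≈ 0.6575, P(author N) ≈ 0.1164
After 'present': normaliser = 0.45·0.2260 + 0.6·0.6575 + 0.15·0.1164; P(author P) ≈ 0.1980, P(author K) ≈ 0.7680, P(author N) ≈ 0.0340
After 'absent': normaliser = 0.55·0.1980 + 0.4·0.7680 + 0.85·0.0340; P(author P) ≈ 0.2447, P(author K) ≈ 0.6903, P(author N) ≈ 0.0649
After 'absent': normaliser = 0.55·0.2447 + 0.4·0.6903 + 0.85·0.0649; P(author P) ≈ 0.2889, P(author K) ≈ 0.5926, P(author N) ≈ 0.1185

0.289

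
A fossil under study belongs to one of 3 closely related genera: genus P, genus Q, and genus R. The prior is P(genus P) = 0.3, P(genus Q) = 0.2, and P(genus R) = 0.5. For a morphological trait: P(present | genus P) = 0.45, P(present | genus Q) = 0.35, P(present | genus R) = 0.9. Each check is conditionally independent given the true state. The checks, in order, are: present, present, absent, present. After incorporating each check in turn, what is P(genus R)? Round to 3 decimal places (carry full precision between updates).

After 'present': normaliser = 0.45·0.3000 + 0.35·0.2000 + 0.9·0.5000; P(genus P) ≈ 0.2061, P(genus Q) ≈ 0.1069, P(genus R) ≈ 0.6870
After 'present': normaliser = 0.45·0.2061 + 0.35·0.1069 + 0.9·0.6870; P(genus P) ≈ 0.1239, P(genus Q) ≈ 0.0500, P(genus R) ≈ 0.8261
After 'absent': normaliser = 0.55·0.1239 + 0.65·0.0500 + 0.1·0.8261; P(genus P) ≈ 0.3719, P(genus Q) ≈ 0.1773, P(genus R) ≈ 0.4508
After 'present': normaliser = 0.45·0.3719 + 0.35·0.1773 + 0.9·0.4508; P(genus P) ≈ 0.2635, P(genus Q) ≈ 0.0977, P(genus R) ≈ 0.6388

0.639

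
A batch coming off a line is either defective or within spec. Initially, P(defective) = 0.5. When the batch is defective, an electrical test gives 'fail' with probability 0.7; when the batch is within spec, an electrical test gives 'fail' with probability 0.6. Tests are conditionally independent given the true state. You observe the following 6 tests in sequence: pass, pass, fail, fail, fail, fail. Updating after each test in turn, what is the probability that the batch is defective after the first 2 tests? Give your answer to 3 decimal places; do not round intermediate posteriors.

0.360

After 'pass': P(defective) = 0.3·0.5000 / (0.3·0.5000 + 0.4·0.5000) ≈ 0.4286
After 'pass': P(defective) = 0.3·0.4286 / (0.3·0.4286 + 0.4·0.5714) ≈ 0.3600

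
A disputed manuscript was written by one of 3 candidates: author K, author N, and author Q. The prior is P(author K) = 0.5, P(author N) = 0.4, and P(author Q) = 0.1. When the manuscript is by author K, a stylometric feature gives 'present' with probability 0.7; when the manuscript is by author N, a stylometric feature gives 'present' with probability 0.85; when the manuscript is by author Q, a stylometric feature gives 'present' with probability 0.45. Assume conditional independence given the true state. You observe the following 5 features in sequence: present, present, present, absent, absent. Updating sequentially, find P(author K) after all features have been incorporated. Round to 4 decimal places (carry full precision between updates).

0.6508

Apply Bayes' rule sequentially, carrying P(author K) forward.
After 'present': normaliser = 0.7·0.5000 + 0.85·0.4000 + 0.45·0.1000; P(author K) ≈ 0.4762, P(author N) ≈ 0.4626, P(author Q) ≈ 0.0612
After 'present': normaliser = 0.7·0.4762 + 0.85·0.4626 + 0.45·0.0612; P(author K) ≈ 0.4420, P(author N) ≈ 0.5214, P(author Q) ≈ 0.0365
After 'present': normaliser = 0.7·0.4420 + 0.85·0.5214 + 0.45·0.0365; P(author K) ≈ 0.4023, P(author N) ≈ 0.5763, P(author Q) ≈ 0.0214
After 'absent': normaliser = 0.3·0.4023 + 0.15·0.5763 + 0.55·0.0214; P(author K) ≈ 0.5514, P(author N) ≈ 0.3949, P(author Q) ≈ 0.0537
After 'absent': normaliser = 0.3·0.5514 + 0.15·0.3949 + 0.55·0.0537; P(author K) ≈ 0.6508, P(author N) ≈ 0.2330, P(author Q) ≈ 0.1162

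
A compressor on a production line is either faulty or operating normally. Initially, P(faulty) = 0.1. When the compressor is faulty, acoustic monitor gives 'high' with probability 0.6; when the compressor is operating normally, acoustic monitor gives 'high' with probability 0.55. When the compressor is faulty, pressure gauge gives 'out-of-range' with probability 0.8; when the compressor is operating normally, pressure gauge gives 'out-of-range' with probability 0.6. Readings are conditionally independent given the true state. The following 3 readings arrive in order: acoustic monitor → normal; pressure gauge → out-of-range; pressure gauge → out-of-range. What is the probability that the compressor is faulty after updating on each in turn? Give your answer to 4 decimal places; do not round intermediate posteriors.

After acoustic monitor='normal': P(faulty) = 0.4·0.1000 / (0.4·0.1000 + 0.45·0.9000) ≈ 0.0899
After pressure gauge='out-of-range': P(faulty) = 0.8·0.0899 / (0.8·0.0899 + 0.6·0.9101) ≈ 0.1164
After pressure gauge='out-of-range': P(faulty) = 0.8·0.1164 / (0.8·0.1164 + 0.6·0.8836) ≈ 0.1494

0.1494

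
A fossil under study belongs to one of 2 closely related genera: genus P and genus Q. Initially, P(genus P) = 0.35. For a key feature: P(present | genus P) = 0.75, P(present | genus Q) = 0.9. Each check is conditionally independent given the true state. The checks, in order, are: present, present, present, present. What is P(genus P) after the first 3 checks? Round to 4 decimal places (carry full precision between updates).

0.2376

After 'present': P(genus P) = 0.75·0.3500 / (0.75·0.3500 + 0.9·0.6500) ≈ 0.3097
After 'present': P(genus P) = 0.75·0.3097 / (0.75·0.3097 + 0.9·0.6903) ≈ 0.2722
After 'present': P(genus P) = 0.75·0.2722 / (0.75·0.2722 + 0.9·0.7278) ≈ 0.2376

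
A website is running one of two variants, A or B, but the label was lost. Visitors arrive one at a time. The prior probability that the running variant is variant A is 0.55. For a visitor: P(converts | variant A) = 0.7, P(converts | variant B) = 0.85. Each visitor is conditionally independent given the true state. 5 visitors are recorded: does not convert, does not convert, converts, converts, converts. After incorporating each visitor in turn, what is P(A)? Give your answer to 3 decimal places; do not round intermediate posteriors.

0.732

Each posterior becomes the prior for the next update.
After 'does not convert': P(A) = 0.3·0.5500 / (0.3·0.5500 + 0.15·0.4500) ≈ 0.7097
After 'does not convert': P(A) = 0.3·0.7097 / (0.3·0.7097 + 0.15·0.2903) ≈ 0.8302
After 'converts': P(A) = 0.7·0.8302 / (0.7·0.8302 + 0.85·0.1698) ≈ 0.8010
After 'converts': P(A) = 0.7·0.8010 / (0.7·0.8010 + 0.85·0.1990) ≈ 0.7683
After 'converts': P(A) = 0.7·0.7683 / (0.7·0.7683 + 0.85·0.2317) ≈ 0.7319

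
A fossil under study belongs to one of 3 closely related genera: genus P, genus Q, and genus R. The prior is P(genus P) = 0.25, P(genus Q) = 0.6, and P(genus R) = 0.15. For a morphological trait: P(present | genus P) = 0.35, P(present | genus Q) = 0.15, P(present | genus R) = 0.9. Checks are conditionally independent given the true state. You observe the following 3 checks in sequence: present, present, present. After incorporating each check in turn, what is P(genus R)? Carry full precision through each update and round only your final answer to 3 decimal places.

0.896

After 'present': normaliser = 0.35·0.2500 + 0.15·0.6000 + 0.9·0.1500; P(genus P) ≈ 0.2800, P(genus Q) ≈ 0.2880, P(genus R) ≈ 0.4320
After 'present': normaliser = 0.35·0.2800 + 0.15·0.2880 + 0.9·0.4320; P(genus P) ≈ 0.1849, P(genus Q) ≈ 0.0815, P(genus R) ≈ 0.7336
After 'present': normaliser = 0.35·0.1849 + 0.15·0.0815 + 0.9·0.7336; P(genus P) ≈ 0.0878, P(genus Q) ≈ 0.0166, P(genus R) ≈ 0.8956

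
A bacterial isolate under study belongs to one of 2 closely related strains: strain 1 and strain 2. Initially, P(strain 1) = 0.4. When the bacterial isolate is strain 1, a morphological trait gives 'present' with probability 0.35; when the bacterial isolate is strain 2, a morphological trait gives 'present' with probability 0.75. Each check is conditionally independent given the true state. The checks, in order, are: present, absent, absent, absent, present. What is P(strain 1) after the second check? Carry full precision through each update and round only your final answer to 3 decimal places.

0.447

Apply Bayes' rule sequentially, carrying P(strain 1) forward.
After 'present': P(strain 1) = 0.35·0.4000 / (0.35·0.4000 + 0.75·0.6000) ≈ 0.2373
After 'absent': P(strain 1) = 0.65·0.2373 / (0.65·0.2373 + 0.25·0.7627) ≈ 0.4472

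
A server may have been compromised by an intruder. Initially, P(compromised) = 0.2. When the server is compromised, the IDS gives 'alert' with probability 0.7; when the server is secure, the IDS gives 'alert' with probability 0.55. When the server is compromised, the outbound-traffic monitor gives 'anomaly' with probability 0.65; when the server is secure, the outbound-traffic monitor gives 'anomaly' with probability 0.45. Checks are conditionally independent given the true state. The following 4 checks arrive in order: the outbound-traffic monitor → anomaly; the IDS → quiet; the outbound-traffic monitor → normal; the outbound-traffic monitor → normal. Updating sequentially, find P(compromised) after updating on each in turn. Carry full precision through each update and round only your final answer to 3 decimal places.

After the outbound-traffic monitor='anomaly': P(compromised) = 0.65·0.2000 / (0.65·0.2000 + 0.45·0.8000) ≈ 0.2653
After the IDS='quiet': P(compromised) = 0.3·0.2653 / (0.3·0.2653 + 0.45·0.7347) ≈ 0.1940
After the outbound-traffic monitor='normal': P(compromised) = 0.35·0.1940 / (0.35·0.1940 + 0.55·0.8060) ≈ 0.1328
After the outbound-traffic monitor='normal': P(compromised) = 0.35·0.1328 / (0.35·0.1328 + 0.55·0.8672) ≈ 0.0888

0.089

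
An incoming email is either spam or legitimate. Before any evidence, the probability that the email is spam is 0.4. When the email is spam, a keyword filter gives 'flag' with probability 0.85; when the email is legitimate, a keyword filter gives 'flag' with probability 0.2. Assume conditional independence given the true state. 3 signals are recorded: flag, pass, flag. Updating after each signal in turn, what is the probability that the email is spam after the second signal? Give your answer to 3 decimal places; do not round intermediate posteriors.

0.347

After 'flag': P(spam) = 0.85·0.4000 / (0.85·0.4000 + 0.2·0.6000) ≈ 0.7391
After 'pass': P(spam) = 0.15·0.7391 / (0.15·0.7391 + 0.8·0.2609) ≈ 0.3469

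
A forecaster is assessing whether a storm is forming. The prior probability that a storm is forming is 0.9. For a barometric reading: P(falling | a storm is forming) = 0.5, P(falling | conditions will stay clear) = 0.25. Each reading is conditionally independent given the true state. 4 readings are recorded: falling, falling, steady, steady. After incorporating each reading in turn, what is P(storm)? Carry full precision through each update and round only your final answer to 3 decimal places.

Each posterior becomes the prior for the next update.
After 'falling': P(storm) = 0.5·0.9000 / (0.5·0.9000 + 0.25·0.1000) ≈ 0.9474
After 'falling': P(storm) = 0.5·0.9474 / (0.5·0.9474 + 0.25·0.0526) ≈ 0.9730
After 'steady': P(storm) = 0.5·0.9730 / (0.5·0.9730 + 0.75·0.0270) ≈ 0.9600
After 'steady': P(storm) = 0.5·0.9600 / (0.5·0.9600 + 0.75·0.0400) ≈ 0.9412

0.941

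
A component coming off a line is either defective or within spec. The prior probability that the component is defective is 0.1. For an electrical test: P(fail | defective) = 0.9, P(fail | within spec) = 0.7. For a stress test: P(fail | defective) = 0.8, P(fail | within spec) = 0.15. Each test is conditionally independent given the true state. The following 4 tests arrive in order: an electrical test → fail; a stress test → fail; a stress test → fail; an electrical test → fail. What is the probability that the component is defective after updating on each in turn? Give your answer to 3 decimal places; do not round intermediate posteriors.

After an electrical test='fail': P(defective) = 0.9·0.1000 / (0.9·0.1000 + 0.7·0.9000) ≈ 0.1250
After a stress test='fail': P(defective) = 0.8·0.1250 / (0.8·0.1250 + 0.15·0.8750) ≈ 0.4324
After a stress test='fail': P(defective) = 0.8·0.4324 / (0.8·0.4324 + 0.15·0.5676) ≈ 0.8025
After an electrical test='fail': P(defective) = 0.9·0.8025 / (0.9·0.8025 + 0.7·0.1975) ≈ 0.8393

0.839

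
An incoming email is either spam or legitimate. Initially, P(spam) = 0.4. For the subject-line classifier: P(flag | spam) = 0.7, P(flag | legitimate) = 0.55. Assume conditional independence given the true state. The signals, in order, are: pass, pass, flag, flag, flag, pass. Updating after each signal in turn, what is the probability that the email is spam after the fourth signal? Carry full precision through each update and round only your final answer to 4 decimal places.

0.3243

Each posterior becomes the prior for the next update.
After 'pass': P(spam) = 0.3·0.4000 / (0.3·0.4000 + 0.45·0.6000) ≈ 0.3077
After 'pass': P(spam) = 0.3·0.3077 / (0.3·0.3077 + 0.45·0.6923) ≈ 0.2286
After 'flag': P(spam) = 0.7·0.2286 / (0.7·0.2286 + 0.55·0.7714) ≈ 0.2738
After 'flag': P(spam) = 0.7·0.2738 / (0.7·0.2738 + 0.55·0.7262) ≈ 0.3243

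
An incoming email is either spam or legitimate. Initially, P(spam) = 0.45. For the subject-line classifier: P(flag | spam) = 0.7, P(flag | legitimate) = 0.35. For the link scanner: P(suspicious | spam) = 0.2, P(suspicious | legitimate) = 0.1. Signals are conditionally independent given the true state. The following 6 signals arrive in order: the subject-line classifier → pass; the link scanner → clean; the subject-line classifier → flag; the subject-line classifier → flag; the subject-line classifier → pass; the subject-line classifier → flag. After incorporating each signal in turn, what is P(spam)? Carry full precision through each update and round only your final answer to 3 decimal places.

0.553

After the subject-line classifier='pass': P(spam) = 0.3·0.4500 / (0.3·0.4500 + 0.65·0.5500) ≈ 0.2741
After the link scanner='clean': P(spam) = 0.8·0.2741 / (0.8·0.2741 + 0.9·0.7259) ≈ 0.2513
After the subject-line classifier='flag': P(spam) = 0.7·0.2513 / (0.7·0.2513 + 0.35·0.7487) ≈ 0.4017
After the subject-line classifier='flag': P(spam) = 0.7·0.4017 / (0.7·0.4017 + 0.35·0.5983) ≈ 0.5731
After the subject-line classifier='pass': P(spam) = 0.3·0.5731 / (0.3·0.5731 + 0.65·0.4269) ≈ 0.3826
After the subject-line classifier='flag': P(spam) = 0.7·0.3826 / (0.7·0.3826 + 0.35·0.6174) ≈ 0.5534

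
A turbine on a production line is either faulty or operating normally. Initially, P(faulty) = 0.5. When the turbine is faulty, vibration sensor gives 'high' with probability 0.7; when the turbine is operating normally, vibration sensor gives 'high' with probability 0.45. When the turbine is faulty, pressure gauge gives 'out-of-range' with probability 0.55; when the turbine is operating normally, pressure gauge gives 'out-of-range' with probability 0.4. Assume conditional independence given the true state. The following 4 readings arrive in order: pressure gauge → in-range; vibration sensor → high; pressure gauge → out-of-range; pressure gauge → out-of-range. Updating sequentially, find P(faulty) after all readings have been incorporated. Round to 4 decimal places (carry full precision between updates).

0.6881

After pressure gauge='in-range': P(faulty) = 0.45·0.5000 / (0.45·0.5000 + 0.6·0.5000) ≈ 0.4286
After vibration sensor='high': P(faulty) = 0.7·0.4286 / (0.7·0.4286 + 0.45·0.5714) ≈ 0.5385
After pressure gauge='out-of-range': P(faulty) = 0.55·0.5385 / (0.55·0.5385 + 0.4·0.4615) ≈ 0.6160
After pressure gauge='out-of-range': P(faulty) = 0.55·0.6160 / (0.55·0.6160 + 0.4·0.3840) ≈ 0.6881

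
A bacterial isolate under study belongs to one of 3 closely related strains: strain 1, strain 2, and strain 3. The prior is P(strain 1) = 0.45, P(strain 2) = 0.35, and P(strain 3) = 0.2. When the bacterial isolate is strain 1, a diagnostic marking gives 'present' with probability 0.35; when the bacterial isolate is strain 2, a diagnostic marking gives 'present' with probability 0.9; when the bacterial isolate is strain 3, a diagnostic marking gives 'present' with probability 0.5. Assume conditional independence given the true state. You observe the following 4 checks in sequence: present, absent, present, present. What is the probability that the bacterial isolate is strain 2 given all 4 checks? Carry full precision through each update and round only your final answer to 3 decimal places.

After 'present': normaliser = 0.35·0.4500 + 0.9·0.3500 + 0.5·0.2000; P(strain 1) ≈ 0.2751, P(strain 2) ≈ 0.5502, P(strain 3) ≈ 0.1747
After 'absent': normaliser = 0.65·0.2751 + 0.1·0.5502 + 0.5·0.1747; P(strain 1) ≈ 0.5568, P(strain 2) ≈ 0.1713, P(strain 3) ≈ 0.2719
After 'present': normaliser = 0.35·0.5568 + 0.9·0.1713 + 0.5·0.2719; P(strain 1) ≈ 0.4018, P(strain 2) ≈ 0.3179, P(strain 3) ≈ 0.2803
After 'present': normaliser = 0.35·0.4018 + 0.9·0.3179 + 0.5·0.2803; P(strain 1) ≈ 0.2481, P(strain 2) ≈ 0.5047, P(strain 3) ≈ 0.2473

0.505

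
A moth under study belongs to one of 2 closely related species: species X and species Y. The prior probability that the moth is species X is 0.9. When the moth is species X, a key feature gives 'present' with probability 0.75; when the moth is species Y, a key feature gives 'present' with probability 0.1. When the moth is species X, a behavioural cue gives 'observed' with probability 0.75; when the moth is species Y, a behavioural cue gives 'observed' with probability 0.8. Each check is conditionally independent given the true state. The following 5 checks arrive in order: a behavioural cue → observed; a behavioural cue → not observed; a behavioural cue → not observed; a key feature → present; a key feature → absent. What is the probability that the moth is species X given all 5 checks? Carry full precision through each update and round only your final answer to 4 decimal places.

Apply Bayes' rule sequentially, carrying P(species X) forward.
After a behavioural cue='observed': P(species X) = 0.75·0.9000 / (0.75·0.9000 + 0.8·0.1000) ≈ 0.8940
After a behavioural cue='not observed': P(species X) = 0.25·0.8940 / (0.25·0.8940 + 0.2·0.1060) ≈ 0.9134
After a behavioural cue='not observed': P(species X) = 0.25·0.9134 / (0.25·0.9134 + 0.2·0.0866) ≈ 0.9295
After a key feature='present': P(species X) = 0.75·0.9295 / (0.75·0.9295 + 0.1·0.0705) ≈ 0.9900
After a key feature='absent': P(species X) = 0.25·0.9900 / (0.25·0.9900 + 0.9·0.0100) ≈ 0.9649

0.9649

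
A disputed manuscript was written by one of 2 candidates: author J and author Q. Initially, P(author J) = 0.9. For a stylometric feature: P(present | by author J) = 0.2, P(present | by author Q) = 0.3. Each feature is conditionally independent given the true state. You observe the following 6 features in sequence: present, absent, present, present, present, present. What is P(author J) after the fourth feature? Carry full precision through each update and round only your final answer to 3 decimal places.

0.753

After 'present': P(author J) = 0.2·0.9000 / (0.2·0.9000 + 0.3·0.1000) ≈ 0.8571
After 'absent': P(author J) = 0.8·0.8571 / (0.8·0.8571 + 0.7·0.1429) ≈ 0.8727
After 'present': P(author J) = 0.2·0.8727 / (0.2·0.8727 + 0.3·0.1273) ≈ 0.8205
After 'present': P(author J) = 0.2·0.8205 / (0.2·0.8205 + 0.3·0.1795) ≈ 0.7529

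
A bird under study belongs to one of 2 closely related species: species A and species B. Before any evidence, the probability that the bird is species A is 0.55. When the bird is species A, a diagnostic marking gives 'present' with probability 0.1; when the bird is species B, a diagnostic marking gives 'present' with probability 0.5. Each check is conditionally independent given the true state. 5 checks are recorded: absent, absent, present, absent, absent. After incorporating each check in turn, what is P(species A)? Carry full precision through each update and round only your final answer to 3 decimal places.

Each posterior becomes the prior for the next update.
After 'absent': P(species A) = 0.9·0.5500 / (0.9·0.5500 + 0.5·0.4500) ≈ 0.6875
After 'absent': P(species A) = 0.9·0.6875 / (0.9·0.6875 + 0.5·0.3125) ≈ 0.7984
After 'present': P(species A) = 0.1·0.7984 / (0.1·0.7984 + 0.5·0.2016) ≈ 0.4420
After 'absent': P(species A) = 0.9·0.4420 / (0.9·0.4420 + 0.5·0.5580) ≈ 0.5877
After 'absent': P(species A) = 0.9·0.5877 / (0.9·0.5877 + 0.5·0.4123) ≈ 0.7196

0.720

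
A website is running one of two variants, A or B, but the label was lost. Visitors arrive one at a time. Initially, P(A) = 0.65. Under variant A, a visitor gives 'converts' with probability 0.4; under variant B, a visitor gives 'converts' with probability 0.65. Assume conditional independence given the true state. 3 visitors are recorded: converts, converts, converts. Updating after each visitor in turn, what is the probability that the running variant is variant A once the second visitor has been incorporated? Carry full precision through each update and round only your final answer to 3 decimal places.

After 'converts': P(A) = 0.4·0.6500 / (0.4·0.6500 + 0.65·0.3500) ≈ 0.5333
After 'converts': P(A) = 0.4·0.5333 / (0.4·0.5333 + 0.65·0.4667) ≈ 0.4129

0.413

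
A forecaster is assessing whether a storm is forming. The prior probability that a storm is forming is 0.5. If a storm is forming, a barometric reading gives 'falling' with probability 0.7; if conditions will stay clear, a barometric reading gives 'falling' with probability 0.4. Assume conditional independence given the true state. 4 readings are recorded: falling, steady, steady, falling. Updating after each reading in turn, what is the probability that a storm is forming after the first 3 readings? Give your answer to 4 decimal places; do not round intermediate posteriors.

After 'falling': P(storm) = 0.7·0.5000 / (0.7·0.5000 + 0.4·0.5000) ≈ 0.6364
After 'steady': P(storm) = 0.3·0.6364 / (0.3·0.6364 + 0.6·0.3636) ≈ 0.4667
After 'steady': P(storm) = 0.3·0.4667 / (0.3·0.4667 + 0.6·0.5333) ≈ 0.3043

0.3043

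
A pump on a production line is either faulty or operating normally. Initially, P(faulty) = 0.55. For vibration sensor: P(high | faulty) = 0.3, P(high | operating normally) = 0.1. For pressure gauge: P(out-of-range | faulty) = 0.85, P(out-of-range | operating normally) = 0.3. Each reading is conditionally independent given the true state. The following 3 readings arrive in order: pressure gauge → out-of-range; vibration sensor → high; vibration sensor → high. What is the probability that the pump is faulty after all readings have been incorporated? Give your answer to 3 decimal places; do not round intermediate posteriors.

0.969

After pressure gauge='out-of-range': P(faulty) = 0.85·0.5500 / (0.85·0.5500 + 0.3·0.4500) ≈ 0.7759
After vibration sensor='high': P(faulty) = 0.3·0.7759 / (0.3·0.7759 + 0.1·0.2241) ≈ 0.9122
After vibration sensor='high': P(faulty) = 0.3·0.9122 / (0.3·0.9122 + 0.1·0.0878) ≈ 0.9689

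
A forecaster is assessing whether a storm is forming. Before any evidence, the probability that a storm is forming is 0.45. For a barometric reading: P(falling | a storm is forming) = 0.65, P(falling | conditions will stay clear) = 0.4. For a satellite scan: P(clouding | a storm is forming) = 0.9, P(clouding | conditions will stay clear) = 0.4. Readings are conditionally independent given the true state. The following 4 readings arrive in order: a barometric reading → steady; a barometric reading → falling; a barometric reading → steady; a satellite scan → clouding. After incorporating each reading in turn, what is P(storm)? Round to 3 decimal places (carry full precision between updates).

Apply Bayes' rule sequentially, carrying P(storm) forward.
After a barometric reading='steady': P(storm) = 0.35·0.4500 / (0.35·0.4500 + 0.6·0.5500) ≈ 0.3231
After a barometric reading='falling': P(storm) = 0.65·0.3231 / (0.65·0.3231 + 0.4·0.6769) ≈ 0.4368
After a barometric reading='steady': P(storm) = 0.35·0.4368 / (0.35·0.4368 + 0.6·0.5632) ≈ 0.3115
After a satellite scan='clouding': P(storm) = 0.9·0.3115 / (0.9·0.3115 + 0.4·0.6885) ≈ 0.5044

0.504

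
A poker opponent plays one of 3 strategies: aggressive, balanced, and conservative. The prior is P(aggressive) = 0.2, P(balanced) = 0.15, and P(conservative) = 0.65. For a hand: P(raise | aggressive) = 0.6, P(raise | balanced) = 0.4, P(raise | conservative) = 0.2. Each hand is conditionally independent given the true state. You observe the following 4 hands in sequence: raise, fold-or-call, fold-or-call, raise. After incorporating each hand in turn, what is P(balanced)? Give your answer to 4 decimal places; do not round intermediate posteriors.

0.2348

After 'raise': normaliser = 0.6·0.2000 + 0.4·0.1500 + 0.2·0.6500; P(aggressive) ≈ 0.3871, P(balanced) ≈ 0.1935, P(conservative) ≈ 0.4194
After 'fold-or-call': normaliser = 0.4·0.3871 + 0.6·0.1935 + 0.8·0.4194; P(aggressive) ≈ 0.2553, P(balanced) ≈ 0.1915, P(conservative) ≈ 0.5532
After 'fold-or-call': normaliser = 0.4·0.2553 + 0.6·0.1915 + 0.8·0.5532; P(aggressive) ≈ 0.1548, P(balanced) ≈ 0.1742, P(conservative) ≈ 0.6710
After 'raise': normaliser = 0.6·0.1548 + 0.4·0.1742 + 0.2·0.6710; P(aggressive) ≈ 0.3130, P(balanced) ≈ 0.2348, P(conservative) ≈ 0.4522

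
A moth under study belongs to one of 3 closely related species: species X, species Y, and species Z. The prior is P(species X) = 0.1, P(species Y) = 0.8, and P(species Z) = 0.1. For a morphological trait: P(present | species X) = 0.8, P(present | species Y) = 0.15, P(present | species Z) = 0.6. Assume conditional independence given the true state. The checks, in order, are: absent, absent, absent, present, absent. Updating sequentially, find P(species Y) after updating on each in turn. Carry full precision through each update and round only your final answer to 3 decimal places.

Each posterior becomes the prior for the next update.
After 'absent': normaliser = 0.2·0.1000 + 0.85·0.8000 + 0.4·0.1000; P(species X) ≈ 0.0270, P(species Y) ≈ 0.9189, P(species Z) ≈ 0.0541
After 'absent': normaliser = 0.2·0.0270 + 0.85·0.9189 + 0.4·0.0541; P(species X) ≈ 0.0067, P(species Y) ≈ 0.9666, P(species Z) ≈ 0.0268
After 'absent': normaliser = 0.2·0.0067 + 0.85·0.9666 + 0.4·0.0268; P(species X) ≈ 0.0016, P(species Y) ≈ 0.9856, P(species Z) ≈ 0.0128
After 'present': normaliser = 0.8·0.0016 + 0.15·0.9856 + 0.6·0.0128; P(species X) ≈ 0.0082, P(species Y) ≈ 0.9427, P(species Z) ≈ 0.0491
After 'absent': normaliser = 0.2·0.0082 + 0.85·0.9427 + 0.4·0.0491; P(species X) ≈ 0.0020, P(species Y) ≈ 0.9741, P(species Z) ≈ 0.0239

0.974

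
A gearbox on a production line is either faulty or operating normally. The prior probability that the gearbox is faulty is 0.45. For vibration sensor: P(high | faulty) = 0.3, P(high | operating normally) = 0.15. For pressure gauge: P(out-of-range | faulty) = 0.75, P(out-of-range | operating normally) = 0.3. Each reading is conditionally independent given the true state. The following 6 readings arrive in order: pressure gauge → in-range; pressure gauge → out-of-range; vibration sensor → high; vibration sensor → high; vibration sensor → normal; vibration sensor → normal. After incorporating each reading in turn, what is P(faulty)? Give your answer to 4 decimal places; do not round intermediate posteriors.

Apply Bayes' rule sequentially, carrying P(faulty) forward.
After pressure gauge='in-range': P(faulty) = 0.25·0.4500 / (0.25·0.4500 + 0.7·0.5500) ≈ 0.2261
After pressure gauge='out-of-range': P(faulty) = 0.75·0.2261 / (0.75·0.2261 + 0.3·0.7739) ≈ 0.4221
After vibration sensor='high': P(faulty) = 0.3·0.4221 / (0.3·0.4221 + 0.15·0.5779) ≈ 0.5937
After vibration sensor='high': P(faulty) = 0.3·0.5937 / (0.3·0.5937 + 0.15·0.4063) ≈ 0.7450
After vibration sensor='normal': P(faulty) = 0.7·0.7450 / (0.7·0.7450 + 0.85·0.2550) ≈ 0.7064
After vibration sensor='normal': P(faulty) = 0.7·0.7064 / (0.7·0.7064 + 0.85·0.2936) ≈ 0.6646

0.6646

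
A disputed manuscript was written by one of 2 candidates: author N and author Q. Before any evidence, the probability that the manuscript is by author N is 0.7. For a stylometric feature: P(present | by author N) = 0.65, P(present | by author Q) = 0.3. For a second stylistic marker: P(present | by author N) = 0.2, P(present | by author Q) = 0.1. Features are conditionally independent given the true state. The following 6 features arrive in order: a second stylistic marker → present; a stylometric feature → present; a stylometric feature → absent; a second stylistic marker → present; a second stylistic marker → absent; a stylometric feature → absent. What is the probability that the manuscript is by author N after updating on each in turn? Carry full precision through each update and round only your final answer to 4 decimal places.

Apply Bayes' rule sequentially, carrying P(author N) forward.
After a second stylistic marker='present': P(author N) = 0.2·0.7000 / (0.2·0.7000 + 0.1·0.3000) ≈ 0.8235
After a stylometric feature='present': P(author N) = 0.65·0.8235 / (0.65·0.8235 + 0.3·0.1765) ≈ 0.9100
After a stylometric feature='absent': P(author N) = 0.35·0.9100 / (0.35·0.9100 + 0.7·0.0900) ≈ 0.8349
After a second stylistic marker='present': P(author N) = 0.2·0.8349 / (0.2·0.8349 + 0.1·0.1651) ≈ 0.9100
After a second stylistic marker='absent': P(author N) = 0.8·0.9100 / (0.8·0.9100 + 0.9·0.0900) ≈ 0.8999
After a stylometric feature='absent': P(author N) = 0.35·0.8999 / (0.35·0.8999 + 0.7·0.1001) ≈ 0.8180

0.8180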